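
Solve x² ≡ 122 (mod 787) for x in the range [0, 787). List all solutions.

Since 787 ≡ 3 (mod 4), a square root of 122 is 122^((787+1)/4) = 122^197 mod 787.
Repeated squaring: 122^2≡718, 122^4≡39, 122^8≡734, 122^16≡448, 122^32≡19, 122^64≡361, 122^128≡466 (mod 787).
122^197 = 122^(128+64+4+1) ≡ 171 (mod 787).
Check: 171² = 29241 ≡ 122 (mod 787). The two roots are 171 and 616.

171, 616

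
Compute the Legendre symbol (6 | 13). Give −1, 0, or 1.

Euler's criterion: (6/13) ≡ 6^6 (mod 13).
6^2 ≡ 10 (mod 13)
6^4 ≡ 9 (mod 13)
6^6 = 6^(4+2) ≡ 12 (mod 13).
Result is 12 ≡ −1, so (6/13) = −1.

-1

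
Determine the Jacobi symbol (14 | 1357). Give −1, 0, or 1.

Pull out 2: since 1357 ≡ 5 (mod 8), (2/1357) = -1.
Reciprocity: 7 ≡ 3 and 1357 ≡ 1 (mod 4), so (7/1357) = +(1357/7).
Reduce top mod 7: now compute (6/7).
Pull out 2: since 7 ≡ 7 (mod 8), (2/7) = +1.
Reciprocity: 3 ≡ 3 and 7 ≡ 3 (mod 4), so (3/7) = −(7/3).
Reduce top mod 3: now compute (1/3).
Reached (1/3) = 1. Collecting the sign flips along the way, the symbol is +1.

1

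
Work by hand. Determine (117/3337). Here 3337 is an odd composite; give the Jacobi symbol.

1

Reciprocity: 117 ≡ 1 and 3337 ≡ 1 (mod 4), so (117/3337) = +(3337/117).
Reduce top mod 117: now compute (61/117).
Reciprocity: 61 ≡ 1 and 117 ≡ 1 (mod 4), so (61/117) = +(117/61).
Reduce top mod 61: now compute (56/61).
Pull out 2^3: since 61 ≡ 5 (mod 8), (2/61) = -1, so (2/61)^3 = -1.
Reciprocity: 7 ≡ 3 and 61 ≡ 1 (mod 4), so (7/61) = +(61/7).
Reduce top mod 7: now compute (5/7).
Reciprocity: 5 ≡ 1 and 7 ≡ 3 (mod 4), so (5/7) = +(7/5).
Reduce top mod 5: now compute (2/5).
Pull out 2: since 5 ≡ 5 (mod 8), (2/5) = -1.
Reached (1/5) = 1. Collecting the sign flips along the way, the symbol is +1.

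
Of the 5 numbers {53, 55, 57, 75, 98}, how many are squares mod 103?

(53/103) = -1 → non-residue.
(55/103) = +1 → QR.
(57/103) = -1 → non-residue.
(75/103) = -1 → non-residue.
(98/103) = +1 → QR.
Total quadratic residues among the 5: 2.

2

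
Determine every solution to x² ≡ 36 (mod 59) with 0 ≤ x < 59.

6, 53

Since 59 ≡ 3 (mod 4), a square root of 36 is 36^((59+1)/4) = 36^15 mod 59.
Repeated squaring: 36^2≡57, 36^4≡4, 36^8≡16 (mod 59).
36^15 = 36^(8+4+2+1) ≡ 53 (mod 59).
Check: 53² = 2809 ≡ 36 (mod 59). The two roots are 6 and 53.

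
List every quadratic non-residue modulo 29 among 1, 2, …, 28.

Square k = 1,…,14 (k and 29−k give the same square):
1²=1, 2²=4, 3²=9, 4²=16, 5²=25, 6²≡7, 7²≡20, 8²≡6, 9²≡23, 10²≡13, 11²≡5, 12²≡28, 13²≡24, 14²≡22 (mod 29).
The residues are {1, 4, 5, 6, 7, 9, 13, 16, 20, 22, 23, 24, 25, 28}; the non-residues are the remaining 14 nonzero classes.

2, 3, 8, 10, 11, 12, 14, 15, 17, 18, 19, 21, 26, 27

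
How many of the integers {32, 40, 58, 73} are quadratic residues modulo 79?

3

(32/79) = +1 → QR.
(40/79) = +1 → QR.
(58/79) = -1 → non-residue.
(73/79) = +1 → QR.
Total quadratic residues among the 4: 3.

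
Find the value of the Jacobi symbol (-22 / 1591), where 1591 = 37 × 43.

First reduce: -22 ≡ 1569 (mod 1591).
Reciprocity: 1569 ≡ 1 and 1591 ≡ 3 (mod 4), so (1569/1591) = +(1591/1569).
Reduce top mod 1569: now compute (22/1569).
Pull out 2: since 1569 ≡ 1 (mod 8), (2/1569) = +1.
Reciprocity: 11 ≡ 3 and 1569 ≡ 1 (mod 4), so (11/1569) = +(1569/11).
Reduce top mod 11: now compute (7/11).
Reciprocity: 7 ≡ 3 and 11 ≡ 3 (mod 4), so (7/11) = −(11/7).
Reduce top mod 7: now compute (4/7).
Pull out 2^2: since 7 ≡ 7 (mod 8), (2/7) = +1, so (2/7)^2 = +1.
Reached (1/7) = 1. Collecting the sign flips along the way, the symbol is -1.

-1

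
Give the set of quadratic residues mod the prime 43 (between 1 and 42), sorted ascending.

1,4,6,9,10,11,13,14,15,16,17,21,23,24,25,31,35,36,38,40,41

Square k = 1,…,21 (k and 43−k give the same square):
1²=1, 2²=4, 3²=9, 4²=16, 5²=25, 6²=36, 7²≡6, 8²≡21, 9²≡38, 10²≡14, 11²≡35, 12²≡15, 13²≡40, 14²≡24, 15²≡10, 16²≡41, 17²≡31, 18²≡23, 19²≡17, 20²≡13, 21²≡11 (mod 43).
So the quadratic residues mod 43 are {1, 4, 6, 9, 10, 11, 13, 14, 15, 16, 17, 21, 23, 24, 25, 31, 35, 36, 38, 40, 41}.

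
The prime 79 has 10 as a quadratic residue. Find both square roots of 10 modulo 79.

22, 57

Since 79 ≡ 3 (mod 4), a square root of 10 is 10^((79+1)/4) = 10^20 mod 79.
Repeated squaring: 10^2≡21, 10^4≡46, 10^8≡62, 10^16≡52 (mod 79).
10^20 = 10^(16+4) ≡ 22 (mod 79).
Check: 22² = 484 ≡ 10 (mod 79). The two roots are 22 and 57.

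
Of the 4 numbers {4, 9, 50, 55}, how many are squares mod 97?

(4/97) = +1 → QR.
(9/97) = +1 → QR.
(50/97) = +1 → QR.
(55/97) = -1 → non-residue.
Total quadratic residues among the 4: 3.

3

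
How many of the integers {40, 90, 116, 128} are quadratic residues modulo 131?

0

(40/131) = -1 → non-residue.
(90/131) = -1 → non-residue.
(116/131) = -1 → non-residue.
(128/131) = -1 → non-residue.
Total quadratic residues among the 4: 0.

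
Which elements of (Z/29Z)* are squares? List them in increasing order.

Square k = 1,…,14 (k and 29−k give the same square):
1²=1, 2²=4, 3²=9, 4²=16, 5²=25, 6²≡7, 7²≡20, 8²≡6, 9²≡23, 10²≡13, 11²≡5, 12²≡28, 13²≡24, 14²≡22 (mod 29).
So the quadratic residues mod 29 are {1, 4, 5, 6, 7, 9, 13, 16, 20, 22, 23, 24, 25, 28}.

1, 4, 5, 6, 7, 9, 13, 16, 20, 22, 23, 24, 25, 28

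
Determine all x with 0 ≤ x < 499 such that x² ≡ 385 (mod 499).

Since 499 ≡ 3 (mod 4), a square root of 385 is 385^((499+1)/4) = 385^125 mod 499.
Repeated squaring: 385^2≡22, 385^4≡484, 385^8≡225, 385^16≡226, 385^32≡178, 385^64≡247 (mod 499).
385^125 = 385^(64+32+16+8+4+1) ≡ 297 (mod 499).
Check: 297² = 88209 ≡ 385 (mod 499). The two roots are 202 and 297.

202, 297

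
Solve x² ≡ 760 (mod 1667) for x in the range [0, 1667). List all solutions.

384, 1283

Since 1667 ≡ 3 (mod 4), a square root of 760 is 760^((1667+1)/4) = 760^417 mod 1667.
Repeated squaring: 760^2≡818, 760^4≡657, 760^8≡1563, 760^16≡814, 760^32≡797, 760^64≡82, 760^128≡56, 760^256≡1469 (mod 1667).
760^417 = 760^(256+128+32+1) ≡ 1283 (mod 1667).
Check: 1283² = 1646089 ≡ 760 (mod 1667). The two roots are 384 and 1283.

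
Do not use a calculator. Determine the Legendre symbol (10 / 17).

-1

Pull out 2: since 17 ≡ 1 (mod 8), (2/17) = +1.
Reciprocity: 5 ≡ 1 and 17 ≡ 1 (mod 4), so (5/17) = +(17/5).
Reduce top mod 5: now compute (2/5).
Pull out 2: since 5 ≡ 5 (mod 8), (2/5) = -1.
Reached (1/5) = 1. Collecting the sign flips along the way, the symbol is -1.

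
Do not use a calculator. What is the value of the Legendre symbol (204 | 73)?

-1

First reduce: 204 ≡ 58 (mod 73).
Pull out 2: since 73 ≡ 1 (mod 8), (2/73) = +1.
Reciprocity: 29 ≡ 1 and 73 ≡ 1 (mod 4), so (29/73) = +(73/29).
Reduce top mod 29: now compute (15/29).
Reciprocity: 15 ≡ 3 and 29 ≡ 1 (mod 4), so (15/29) = +(29/15).
Reduce top mod 15: now compute (14/15).
Pull out 2: since 15 ≡ 7 (mod 8), (2/15) = +1.
Reciprocity: 7 ≡ 3 and 15 ≡ 3 (mod 4), so (7/15) = −(15/7).
Reduce top mod 7: now compute (1/7).
Reached (1/7) = 1. Collecting the sign flips along the way, the symbol is -1.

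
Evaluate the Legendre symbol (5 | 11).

Reciprocity: 5 ≡ 1 and 11 ≡ 3 (mod 4), so (5/11) = +(11/5).
Reduce top mod 5: now compute (1/5).
Reached (1/5) = 1. Collecting the sign flips along the way, the symbol is +1.

1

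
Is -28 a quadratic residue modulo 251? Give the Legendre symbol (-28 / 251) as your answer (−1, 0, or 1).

Euler's criterion: (-28/251) ≡ 223^125 (mod 251).
223^2 ≡ 31 (mod 251)
223^4 ≡ 208 (mod 251)
223^8 ≡ 92 (mod 251)
223^16 ≡ 181 (mod 251)
223^32 ≡ 131 (mod 251)
223^64 ≡ 93 (mod 251)
223^125 = 223^(64+32+16+8+4+1) ≡ 250 (mod 251).
Result is 250 ≡ −1, so (-28/251) = −1.

-1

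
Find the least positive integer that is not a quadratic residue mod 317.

2

(2/317) = −1, so 2 is the smallest positive non-residue mod 317.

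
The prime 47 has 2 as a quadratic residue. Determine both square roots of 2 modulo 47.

7, 40

Since 47 ≡ 3 (mod 4), a square root of 2 is 2^((47+1)/4) = 2^12 mod 47.
Repeated squaring: 2^2≡4, 2^4≡16, 2^8≡21 (mod 47).
2^12 = 2^(8+4) ≡ 7 (mod 47).
Check: 7² = 49 ≡ 2 (mod 47). The two roots are 7 and 40.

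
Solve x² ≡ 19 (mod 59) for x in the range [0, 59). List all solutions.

14, 45

Since 59 ≡ 3 (mod 4), a square root of 19 is 19^((59+1)/4) = 19^15 mod 59.
Repeated squaring: 19^2≡7, 19^4≡49, 19^8≡41 (mod 59).
19^15 = 19^(8+4+2+1) ≡ 45 (mod 59).
Check: 45² = 2025 ≡ 19 (mod 59). The two roots are 14 and 45.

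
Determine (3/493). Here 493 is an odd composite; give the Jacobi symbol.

1

Reciprocity: 3 ≡ 3 and 493 ≡ 1 (mod 4), so (3/493) = +(493/3).
Reduce top mod 3: now compute (1/3).
Reached (1/3) = 1. Collecting the sign flips along the way, the symbol is +1.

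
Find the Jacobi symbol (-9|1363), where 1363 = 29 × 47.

-1

First reduce: -9 ≡ 1354 (mod 1363).
Pull out 2: since 1363 ≡ 3 (mod 8), (2/1363) = -1.
Reciprocity: 677 ≡ 1 and 1363 ≡ 3 (mod 4), so (677/1363) = +(1363/677).
Reduce top mod 677: now compute (9/677).
Reciprocity: 9 ≡ 1 and 677 ≡ 1 (mod 4), so (9/677) = +(677/9).
Reduce top mod 9: now compute (2/9).
Pull out 2: since 9 ≡ 1 (mod 8), (2/9) = +1.
Reached (1/9) = 1. Collecting the sign flips along the way, the symbol is -1.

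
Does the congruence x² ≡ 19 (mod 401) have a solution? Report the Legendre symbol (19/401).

Euler's criterion: (19/401) ≡ 19^200 (mod 401).
19^2 ≡ 361 (mod 401)
19^4 ≡ 397 (mod 401)
19^8 ≡ 16 (mod 401)
19^16 ≡ 256 (mod 401)
19^32 ≡ 173 (mod 401)
19^64 ≡ 255 (mod 401)
19^128 ≡ 63 (mod 401)
19^200 = 19^(128+64+8) ≡ 400 (mod 401).
Result is 400 ≡ −1, so (19/401) = −1.

-1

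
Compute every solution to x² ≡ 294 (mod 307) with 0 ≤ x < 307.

Since 307 ≡ 3 (mod 4), a square root of 294 is 294^((307+1)/4) = 294^77 mod 307.
Repeated squaring: 294^2≡169, 294^4≡10, 294^8≡100, 294^16≡176, 294^32≡276, 294^64≡40 (mod 307).
294^77 = 294^(64+8+4+1) ≡ 58 (mod 307).
Check: 58² = 3364 ≡ 294 (mod 307). The two roots are 58 and 249.

58, 249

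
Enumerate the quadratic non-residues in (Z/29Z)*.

Square k = 1,…,14 (k and 29−k give the same square):
1²=1, 2²=4, 3²=9, 4²=16, 5²=25, 6²≡7, 7²≡20, 8²≡6, 9²≡23, 10²≡13, 11²≡5, 12²≡28, 13²≡24, 14²≡22 (mod 29).
The residues are {1, 4, 5, 6, 7, 9, 13, 16, 20, 22, 23, 24, 25, 28}; the non-residues are the remaining 14 nonzero classes.

2,3,8,10,11,12,14,15,17,18,19,21,26,27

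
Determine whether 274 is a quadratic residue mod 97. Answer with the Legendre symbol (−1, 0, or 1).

First reduce: 274 ≡ 80 (mod 97).
Pull out 2^4: since 97 ≡ 1 (mod 8), (2/97) = +1, so (2/97)^4 = +1.
Reciprocity: 5 ≡ 1 and 97 ≡ 1 (mod 4), so (5/97) = +(97/5).
Reduce top mod 5: now compute (2/5).
Pull out 2: since 5 ≡ 5 (mod 8), (2/5) = -1.
Reached (1/5) = 1. Collecting the sign flips along the way, the symbol is -1.

-1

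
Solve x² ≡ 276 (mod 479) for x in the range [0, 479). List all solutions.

227, 252

Since 479 ≡ 3 (mod 4), a square root of 276 is 276^((479+1)/4) = 276^120 mod 479.
Repeated squaring: 276^2≡15, 276^4≡225, 276^8≡330, 276^16≡167, 276^32≡107, 276^64≡432 (mod 479).
276^120 = 276^(64+32+16+8) ≡ 252 (mod 479).
Check: 252² = 63504 ≡ 276 (mod 479). The two roots are 227 and 252.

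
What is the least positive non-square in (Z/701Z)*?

(2/701) = −1, so 2 is the smallest positive non-residue mod 701.

2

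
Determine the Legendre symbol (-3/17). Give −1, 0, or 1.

-1

Euler's criterion: (-3/17) ≡ 14^8 (mod 17).
14^2 ≡ 9 (mod 17)
14^4 ≡ 13 (mod 17)
14^8 ≡ 16 (mod 17)
14^8 = 14^(8) ≡ 16 (mod 17).
Result is 16 ≡ −1, so (-3/17) = −1.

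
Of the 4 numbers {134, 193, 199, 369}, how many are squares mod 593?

1

(134/593) = -1 → non-residue.
(193/593) = +1 → QR.
(199/593) = -1 → non-residue.
(369/593) = -1 → non-residue.
Total quadratic residues among the 4: 1.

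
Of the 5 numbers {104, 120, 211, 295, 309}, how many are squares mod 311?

2

(104/311) = +1 → QR.
(120/311) = +1 → QR.
(211/311) = -1 → non-residue.
(295/311) = -1 → non-residue.
(309/311) = -1 → non-residue.
Total quadratic residues among the 5: 2.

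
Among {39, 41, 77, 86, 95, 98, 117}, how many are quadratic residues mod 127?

(39/127) = -1 → non-residue.
(41/127) = +1 → QR.
(77/127) = -1 → non-residue.
(86/127) = -1 → non-residue.
(95/127) = -1 → non-residue.
(98/127) = +1 → QR.
(117/127) = +1 → QR.
Total quadratic residues among the 7: 3.

3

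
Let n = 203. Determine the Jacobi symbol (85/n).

Reciprocity: 85 ≡ 1 and 203 ≡ 3 (mod 4), so (85/203) = +(203/85).
Reduce top mod 85: now compute (33/85).
Reciprocity: 33 ≡ 1 and 85 ≡ 1 (mod 4), so (33/85) = +(85/33).
Reduce top mod 33: now compute (19/33).
Reciprocity: 19 ≡ 3 and 33 ≡ 1 (mod 4), so (19/33) = +(33/19).
Reduce top mod 19: now compute (14/19).
Pull out 2: since 19 ≡ 3 (mod 8), (2/19) = -1.
Reciprocity: 7 ≡ 3 and 19 ≡ 3 (mod 4), so (7/19) = −(19/7).
Reduce top mod 7: now compute (5/7).
Reciprocity: 5 ≡ 1 and 7 ≡ 3 (mod 4), so (5/7) = +(7/5).
Reduce top mod 5: now compute (2/5).
Pull out 2: since 5 ≡ 5 (mod 8), (2/5) = -1.
Reached (1/5) = 1. Collecting the sign flips along the way, the symbol is -1.

-1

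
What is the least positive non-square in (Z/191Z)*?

(2/191) = +1, so 2 is a residue.
(3/191) = +1, so 3 is a residue.
(4/191) = +1, so 4 is a residue.
(5/191) = +1, so 5 is a residue.
(6/191) = +1, so 6 is a residue.
(7/191) = −1, so 7 is the smallest positive non-residue mod 191.

7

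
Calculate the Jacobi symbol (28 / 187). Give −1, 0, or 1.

Pull out 2^2: since 187 ≡ 3 (mod 8), (2/187) = -1, so (2/187)^2 = +1.
Reciprocity: 7 ≡ 3 and 187 ≡ 3 (mod 4), so (7/187) = −(187/7).
Reduce top mod 7: now compute (5/7).
Reciprocity: 5 ≡ 1 and 7 ≡ 3 (mod 4), so (5/7) = +(7/5).
Reduce top mod 5: now compute (2/5).
Pull out 2: since 5 ≡ 5 (mod 8), (2/5) = -1.
Reached (1/5) = 1. Collecting the sign flips along the way, the symbol is +1.

1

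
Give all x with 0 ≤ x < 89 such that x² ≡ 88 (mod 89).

34, 55

89 ≡ 1 (mod 4), so we find a root by search.
Trying successive values, 34² = 1156 ≡ 88 (mod 89). The other root is 89 − 34 = 55.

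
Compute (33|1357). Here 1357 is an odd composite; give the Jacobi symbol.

Reciprocity: 33 ≡ 1 and 1357 ≡ 1 (mod 4), so (33/1357) = +(1357/33).
Reduce top mod 33: now compute (4/33).
Pull out 2^2: since 33 ≡ 1 (mod 8), (2/33) = +1, so (2/33)^2 = +1.
Reached (1/33) = 1. Collecting the sign flips along the way, the symbol is +1.

1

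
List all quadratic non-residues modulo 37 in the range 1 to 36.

Square k = 1,…,18 (k and 37−k give the same square):
1²=1, 2²=4, 3²=9, 4²=16, 5²=25, 6²=36, 7²≡12, 8²≡27, 9²≡7, 10²≡26, 11²≡10, 12²≡33, 13²≡21, 14²≡11, 15²≡3, 16²≡34, 17²≡30, 18²≡28 (mod 37).
The residues are {1, 3, 4, 7, 9, 10, 11, 12, 16, 21, 25, 26, 27, 28, 30, 33, 34, 36}; the non-residues are the remaining 18 nonzero classes.

2 5 6 8 13 14 15 17 18 19 20 22 23 24 29 31 32 35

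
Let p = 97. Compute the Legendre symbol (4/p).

1

Euler's criterion: (4/97) ≡ 4^48 (mod 97).
4^2 ≡ 16 (mod 97)
4^4 ≡ 62 (mod 97)
4^8 ≡ 61 (mod 97)
4^16 ≡ 35 (mod 97)
4^32 ≡ 61 (mod 97)
4^48 = 4^(32+16) ≡ 1 (mod 97).
Result is 1, so (4/97) = 1.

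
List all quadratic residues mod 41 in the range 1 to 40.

1, 2, 4, 5, 8, 9, 10, 16, 18, 20, 21, 23, 25, 31, 32, 33, 36, 37, 39, 40

Square k = 1,…,20 (k and 41−k give the same square):
1²=1, 2²=4, 3²=9, 4²=16, 5²=25, 6²=36, 7²≡8, 8²≡23, 9²≡40, 10²≡18, 11²≡39, 12²≡21, 13²≡5, 14²≡32, 15²≡20, 16²≡10, 17²≡2, 18²≡37, 19²≡33, 20²≡31 (mod 41).
So the quadratic residues mod 41 are {1, 2, 4, 5, 8, 9, 10, 16, 18, 20, 21, 23, 25, 31, 32, 33, 36, 37, 39, 40}.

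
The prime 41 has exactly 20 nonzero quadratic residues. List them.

Square k = 1,…,20 (k and 41−k give the same square):
1²=1, 2²=4, 3²=9, 4²=16, 5²=25, 6²=36, 7²≡8, 8²≡23, 9²≡40, 10²≡18, 11²≡39, 12²≡21, 13²≡5, 14²≡32, 15²≡20, 16²≡10, 17²≡2, 18²≡37, 19²≡33, 20²≡31 (mod 41).
So the quadratic residues mod 41 are {1, 2, 4, 5, 8, 9, 10, 16, 18, 20, 21, 23, 25, 31, 32, 33, 36, 37, 39, 40}.

1,2,4,5,8,9,10,16,18,20,21,23,25,31,32,33,36,37,39,40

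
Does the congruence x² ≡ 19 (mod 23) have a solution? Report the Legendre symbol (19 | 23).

Euler's criterion: (19/23) ≡ 19^11 (mod 23).
19^2 ≡ 16 (mod 23)
19^4 ≡ 3 (mod 23)
19^8 ≡ 9 (mod 23)
19^11 = 19^(8+2+1) ≡ 22 (mod 23).
Result is 22 ≡ −1, so (19/23) = −1.

-1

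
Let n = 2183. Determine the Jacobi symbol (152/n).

-1

Pull out 2^3: since 2183 ≡ 7 (mod 8), (2/2183) = +1, so (2/2183)^3 = +1.
Reciprocity: 19 ≡ 3 and 2183 ≡ 3 (mod 4), so (19/2183) = −(2183/19).
Reduce top mod 19: now compute (17/19).
Reciprocity: 17 ≡ 1 and 19 ≡ 3 (mod 4), so (17/19) = +(19/17).
Reduce top mod 17: now compute (2/17).
Pull out 2: since 17 ≡ 1 (mod 8), (2/17) = +1.
Reached (1/17) = 1. Collecting the sign flips along the way, the symbol is -1.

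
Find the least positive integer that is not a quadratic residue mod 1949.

(2/1949) = −1, so 2 is the smallest positive non-residue mod 1949.

2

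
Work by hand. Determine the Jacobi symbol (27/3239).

1

Reciprocity: 27 ≡ 3 and 3239 ≡ 3 (mod 4), so (27/3239) = −(3239/27).
Reduce top mod 27: now compute (26/27).
Pull out 2: since 27 ≡ 3 (mod 8), (2/27) = -1.
Reciprocity: 13 ≡ 1 and 27 ≡ 3 (mod 4), so (13/27) = +(27/13).
Reduce top mod 13: now compute (1/13).
Reached (1/13) = 1. Collecting the sign flips along the way, the symbol is +1.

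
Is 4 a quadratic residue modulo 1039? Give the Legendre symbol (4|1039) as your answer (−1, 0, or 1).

1

Euler's criterion: (4/1039) ≡ 4^519 (mod 1039).
4^2 ≡ 16 (mod 1039)
4^4 ≡ 256 (mod 1039)
4^8 ≡ 79 (mod 1039)
4^16 ≡ 7 (mod 1039)
4^32 ≡ 49 (mod 1039)
4^64 ≡ 323 (mod 1039)
4^128 ≡ 429 (mod 1039)
4^256 ≡ 138 (mod 1039)
4^512 ≡ 342 (mod 1039)
4^519 = 4^(512+4+2+1) ≡ 1 (mod 1039).
Result is 1, so (4/1039) = 1.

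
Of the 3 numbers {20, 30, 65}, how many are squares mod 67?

(20/67) = -1 → non-residue.
(30/67) = -1 → non-residue.
(65/67) = +1 → QR.
Total quadratic residues among the 3: 1.

1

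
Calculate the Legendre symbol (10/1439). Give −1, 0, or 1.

Pull out 2: since 1439 ≡ 7 (mod 8), (2/1439) = +1.
Reciprocity: 5 ≡ 1 and 1439 ≡ 3 (mod 4), so (5/1439) = +(1439/5).
Reduce top mod 5: now compute (4/5).
Pull out 2^2: since 5 ≡ 5 (mod 8), (2/5) = -1, so (2/5)^2 = +1.
Reached (1/5) = 1. Collecting the sign flips along the way, the symbol is +1.

1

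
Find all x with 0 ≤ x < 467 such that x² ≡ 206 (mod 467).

Since 467 ≡ 3 (mod 4), a square root of 206 is 206^((467+1)/4) = 206^117 mod 467.
Repeated squaring: 206^2≡406, 206^4≡452, 206^8≡225, 206^16≡189, 206^32≡229, 206^64≡137 (mod 467).
206^117 = 206^(64+32+16+4+1) ≡ 109 (mod 467).
Check: 109² = 11881 ≡ 206 (mod 467). The two roots are 109 and 358.

109, 358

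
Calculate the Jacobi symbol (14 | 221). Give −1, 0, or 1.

Pull out 2: since 221 ≡ 5 (mod 8), (2/221) = -1.
Reciprocity: 7 ≡ 3 and 221 ≡ 1 (mod 4), so (7/221) = +(221/7).
Reduce top mod 7: now compute (4/7).
Pull out 2^2: since 7 ≡ 7 (mod 8), (2/7) = +1, so (2/7)^2 = +1.
Reached (1/7) = 1. Collecting the sign flips along the way, the symbol is -1.

-1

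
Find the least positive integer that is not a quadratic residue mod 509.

(2/509) = −1, so 2 is the smallest positive non-residue mod 509.

2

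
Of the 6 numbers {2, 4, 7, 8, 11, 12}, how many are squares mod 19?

(2/19) = -1 → non-residue.
(4/19) = +1 → QR.
(7/19) = +1 → QR.
(8/19) = -1 → non-residue.
(11/19) = +1 → QR.
(12/19) = -1 → non-residue.
Total quadratic residues among the 6: 3.

3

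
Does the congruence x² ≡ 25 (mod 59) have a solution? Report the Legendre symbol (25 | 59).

1

Euler's criterion: (25/59) ≡ 25^29 (mod 59).
25^2 ≡ 35 (mod 59)
25^4 ≡ 45 (mod 59)
25^8 ≡ 19 (mod 59)
25^16 ≡ 7 (mod 59)
25^29 = 25^(16+8+4+1) ≡ 1 (mod 59).
Result is 1, so (25/59) = 1.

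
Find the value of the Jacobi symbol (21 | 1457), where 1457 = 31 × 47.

-1

Reciprocity: 21 ≡ 1 and 1457 ≡ 1 (mod 4), so (21/1457) = +(1457/21).
Reduce top mod 21: now compute (8/21).
Pull out 2^3: since 21 ≡ 5 (mod 8), (2/21) = -1, so (2/21)^3 = -1.
Reached (1/21) = 1. Collecting the sign flips along the way, the symbol is -1.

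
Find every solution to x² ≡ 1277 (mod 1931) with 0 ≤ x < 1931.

Since 1931 ≡ 3 (mod 4), a square root of 1277 is 1277^((1931+1)/4) = 1277^483 mod 1931.
Repeated squaring: 1277^2≡965, 1277^4≡483, 1277^8≡1569, 1277^16≡1667, 1277^32≡180, 1277^64≡1504, 1277^128≡815, 1277^256≡1892 (mod 1931).
1277^483 = 1277^(256+128+64+32+2+1) ≡ 1508 (mod 1931).
Check: 1508² = 2274064 ≡ 1277 (mod 1931). The two roots are 423 and 1508.

423, 1508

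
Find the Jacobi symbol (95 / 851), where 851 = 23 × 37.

Reciprocity: 95 ≡ 3 and 851 ≡ 3 (mod 4), so (95/851) = −(851/95).
Reduce top mod 95: now compute (91/95).
Reciprocity: 91 ≡ 3 and 95 ≡ 3 (mod 4), so (91/95) = −(95/91).
Reduce top mod 91: now compute (4/91).
Pull out 2^2: since 91 ≡ 3 (mod 8), (2/91) = -1, so (2/91)^2 = +1.
Reached (1/91) = 1. Collecting the sign flips along the way, the symbol is +1.

1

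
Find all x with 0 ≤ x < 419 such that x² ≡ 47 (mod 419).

Since 419 ≡ 3 (mod 4), a square root of 47 is 47^((419+1)/4) = 47^105 mod 419.
Repeated squaring: 47^2≡114, 47^4≡7, 47^8≡49, 47^16≡306, 47^32≡199, 47^64≡215 (mod 419).
47^105 = 47^(64+32+8+1) ≡ 139 (mod 419).
Check: 139² = 19321 ≡ 47 (mod 419). The two roots are 139 and 280.

139, 280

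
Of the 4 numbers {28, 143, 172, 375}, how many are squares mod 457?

(28/457) = +1 → QR.
(143/457) = +1 → QR.
(172/457) = -1 → non-residue.
(375/457) = -1 → non-residue.
Total quadratic residues among the 4: 2.

2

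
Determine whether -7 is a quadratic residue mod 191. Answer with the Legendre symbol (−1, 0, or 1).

1

Euler's criterion: (-7/191) ≡ 184^95 (mod 191).
184^2 ≡ 49 (mod 191)
184^4 ≡ 109 (mod 191)
184^8 ≡ 39 (mod 191)
184^16 ≡ 184 (mod 191)
184^32 ≡ 49 (mod 191)
184^64 ≡ 109 (mod 191)
184^95 = 184^(64+16+8+4+2+1) ≡ 1 (mod 191).
Result is 1, so (-7/191) = 1.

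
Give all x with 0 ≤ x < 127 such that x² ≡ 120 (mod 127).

Since 127 ≡ 3 (mod 4), a square root of 120 is 120^((127+1)/4) = 120^32 mod 127.
Repeated squaring: 120^2≡49, 120^4≡115, 120^8≡17, 120^16≡35, 120^32≡82 (mod 127).
120^32 = 120^(32) ≡ 82 (mod 127).
Check: 82² = 6724 ≡ 120 (mod 127). The two roots are 45 and 82.

45, 82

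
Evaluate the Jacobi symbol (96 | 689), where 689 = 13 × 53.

Pull out 2^5: since 689 ≡ 1 (mod 8), (2/689) = +1, so (2/689)^5 = +1.
Reciprocity: 3 ≡ 3 and 689 ≡ 1 (mod 4), so (3/689) = +(689/3).
Reduce top mod 3: now compute (2/3).
Pull out 2: since 3 ≡ 3 (mod 8), (2/3) = -1.
Reached (1/3) = 1. Collecting the sign flips along the way, the symbol is -1.

-1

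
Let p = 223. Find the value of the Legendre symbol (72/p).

Euler's criterion: (72/223) ≡ 72^111 (mod 223).
72^2 ≡ 55 (mod 223)
72^4 ≡ 126 (mod 223)
72^8 ≡ 43 (mod 223)
72^16 ≡ 65 (mod 223)
72^32 ≡ 211 (mod 223)
72^64 ≡ 144 (mod 223)
72^111 = 72^(64+32+8+4+2+1) ≡ 1 (mod 223).
Result is 1, so (72/223) = 1.

1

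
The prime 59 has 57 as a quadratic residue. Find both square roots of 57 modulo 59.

Since 59 ≡ 3 (mod 4), a square root of 57 is 57^((59+1)/4) = 57^15 mod 59.
Repeated squaring: 57^2≡4, 57^4≡16, 57^8≡20 (mod 59).
57^15 = 57^(8+4+2+1) ≡ 36 (mod 59).
Check: 36² = 1296 ≡ 57 (mod 59). The two roots are 23 and 36.

23, 36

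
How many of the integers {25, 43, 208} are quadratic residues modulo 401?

(25/401) = +1 → QR.
(43/401) = +1 → QR.
(208/401) = -1 → non-residue.
Total quadratic residues among the 3: 2.

2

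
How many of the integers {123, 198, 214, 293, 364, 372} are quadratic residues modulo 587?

(123/587) = -1 → non-residue.
(198/587) = +1 → QR.
(214/587) = +1 → QR.
(293/587) = +1 → QR.
(364/587) = -1 → non-residue.
(372/587) = +1 → QR.
Total quadratic residues among the 6: 4.

4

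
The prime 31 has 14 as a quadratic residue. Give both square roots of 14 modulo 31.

Since 31 ≡ 3 (mod 4), a square root of 14 is 14^((31+1)/4) = 14^8 mod 31.
Repeated squaring: 14^2≡10, 14^4≡7, 14^8≡18 (mod 31).
14^8 = 14^(8) ≡ 18 (mod 31).
Check: 18² = 324 ≡ 14 (mod 31). The two roots are 13 and 18.

13, 18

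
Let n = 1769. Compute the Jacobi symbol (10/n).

1

Pull out 2: since 1769 ≡ 1 (mod 8), (2/1769) = +1.
Reciprocity: 5 ≡ 1 and 1769 ≡ 1 (mod 4), so (5/1769) = +(1769/5).
Reduce top mod 5: now compute (4/5).
Pull out 2^2: since 5 ≡ 5 (mod 8), (2/5) = -1, so (2/5)^2 = +1.
Reached (1/5) = 1. Collecting the sign flips along the way, the symbol is +1.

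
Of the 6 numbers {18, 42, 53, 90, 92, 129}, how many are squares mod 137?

(18/137) = +1 → QR.
(42/137) = -1 → non-residue.
(53/137) = -1 → non-residue.
(90/137) = -1 → non-residue.
(92/137) = -1 → non-residue.
(129/137) = +1 → QR.
Total quadratic residues among the 6: 2.

2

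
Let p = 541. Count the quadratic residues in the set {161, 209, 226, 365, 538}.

3

(161/541) = +1 → QR.
(209/541) = -1 → non-residue.
(226/541) = +1 → QR.
(365/541) = -1 → non-residue.
(538/541) = +1 → QR.
Total quadratic residues among the 5: 3.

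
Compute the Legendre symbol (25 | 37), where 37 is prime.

Euler's criterion: (25/37) ≡ 25^18 (mod 37).
25^2 ≡ 33 (mod 37)
25^4 ≡ 16 (mod 37)
25^8 ≡ 34 (mod 37)
25^16 ≡ 9 (mod 37)
25^18 = 25^(16+2) ≡ 1 (mod 37).
Result is 1, so (25/37) = 1.

1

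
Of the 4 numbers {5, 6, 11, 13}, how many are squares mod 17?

(5/17) = -1 → non-residue.
(6/17) = -1 → non-residue.
(11/17) = -1 → non-residue.
(13/17) = +1 → QR.
Total quadratic residues among the 4: 1.

1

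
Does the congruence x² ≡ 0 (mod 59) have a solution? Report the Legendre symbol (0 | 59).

Top reduces to 0: gcd > 1, so the symbol is 0.

0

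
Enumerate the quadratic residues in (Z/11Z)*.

Square k = 1,…,5 (k and 11−k give the same square):
1²=1, 2²=4, 3²=9, 4²≡5, 5²≡3 (mod 11).
So the quadratic residues mod 11 are {1, 3, 4, 5, 9}.

1 3 4 5 9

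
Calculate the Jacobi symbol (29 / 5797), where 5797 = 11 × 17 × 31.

-1

Reciprocity: 29 ≡ 1 and 5797 ≡ 1 (mod 4), so (29/5797) = +(5797/29).
Reduce top mod 29: now compute (26/29).
Pull out 2: since 29 ≡ 5 (mod 8), (2/29) = -1.
Reciprocity: 13 ≡ 1 and 29 ≡ 1 (mod 4), so (13/29) = +(29/13).
Reduce top mod 13: now compute (3/13).
Reciprocity: 3 ≡ 3 and 13 ≡ 1 (mod 4), so (3/13) = +(13/3).
Reduce top mod 3: now compute (1/3).
Reached (1/3) = 1. Collecting the sign flips along the way, the symbol is -1.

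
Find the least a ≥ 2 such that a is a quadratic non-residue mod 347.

(2/347) = −1, so 2 is the smallest positive non-residue mod 347.

2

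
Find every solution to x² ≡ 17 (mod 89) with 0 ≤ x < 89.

27, 62

89 ≡ 1 (mod 4), so we find a root by search.
Trying successive values, 27² = 729 ≡ 17 (mod 89). The other root is 89 − 27 = 62.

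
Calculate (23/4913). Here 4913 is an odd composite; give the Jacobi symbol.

Reciprocity: 23 ≡ 3 and 4913 ≡ 1 (mod 4), so (23/4913) = +(4913/23).
Reduce top mod 23: now compute (14/23).
Pull out 2: since 23 ≡ 7 (mod 8), (2/23) = +1.
Reciprocity: 7 ≡ 3 and 23 ≡ 3 (mod 4), so (7/23) = −(23/7).
Reduce top mod 7: now compute (2/7).
Pull out 2: since 7 ≡ 7 (mod 8), (2/7) = +1.
Reached (1/7) = 1. Collecting the sign flips along the way, the symbol is -1.

-1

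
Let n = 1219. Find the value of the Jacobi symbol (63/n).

Reciprocity: 63 ≡ 3 and 1219 ≡ 3 (mod 4), so (63/1219) = −(1219/63).
Reduce top mod 63: now compute (22/63).
Pull out 2: since 63 ≡ 7 (mod 8), (2/63) = +1.
Reciprocity: 11 ≡ 3 and 63 ≡ 3 (mod 4), so (11/63) = −(63/11).
Reduce top mod 11: now compute (8/11).
Pull out 2^3: since 11 ≡ 3 (mod 8), (2/11) = -1, so (2/11)^3 = -1.
Reached (1/11) = 1. Collecting the sign flips along the way, the symbol is -1.

-1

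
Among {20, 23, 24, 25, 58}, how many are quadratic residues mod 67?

(20/67) = -1 → non-residue.
(23/67) = +1 → QR.
(24/67) = +1 → QR.
(25/67) = +1 → QR.
(58/67) = -1 → non-residue.
Total quadratic residues among the 5: 3.

3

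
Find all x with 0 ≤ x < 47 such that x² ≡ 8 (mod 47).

14, 33

Since 47 ≡ 3 (mod 4), a square root of 8 is 8^((47+1)/4) = 8^12 mod 47.
Repeated squaring: 8^2≡17, 8^4≡7, 8^8≡2 (mod 47).
8^12 = 8^(8+4) ≡ 14 (mod 47).
Check: 14² = 196 ≡ 8 (mod 47). The two roots are 14 and 33.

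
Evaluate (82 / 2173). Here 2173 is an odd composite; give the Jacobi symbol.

Pull out 2: since 2173 ≡ 5 (mod 8), (2/2173) = -1.
Reciprocity: 41 ≡ 1 and 2173 ≡ 1 (mod 4), so (41/2173) = +(2173/41).
Reduce top mod 41: now compute (0/41).
Top reduces to 0: gcd > 1, so the symbol is 0.

0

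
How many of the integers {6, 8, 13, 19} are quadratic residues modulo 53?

(6/53) = +1 → QR.
(8/53) = -1 → non-residue.
(13/53) = +1 → QR.
(19/53) = -1 → non-residue.
Total quadratic residues among the 4: 2.

2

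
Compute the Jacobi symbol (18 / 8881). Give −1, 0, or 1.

Pull out 2: since 8881 ≡ 1 (mod 8), (2/8881) = +1.
Reciprocity: 9 ≡ 1 and 8881 ≡ 1 (mod 4), so (9/8881) = +(8881/9).
Reduce top mod 9: now compute (7/9).
Reciprocity: 7 ≡ 3 and 9 ≡ 1 (mod 4), so (7/9) = +(9/7).
Reduce top mod 7: now compute (2/7).
Pull out 2: since 7 ≡ 7 (mod 8), (2/7) = +1.
Reached (1/7) = 1. Collecting the sign flips along the way, the symbol is +1.

1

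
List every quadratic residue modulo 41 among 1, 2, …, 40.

1 2 4 5 8 9 10 16 18 20 21 23 25 31 32 33 36 37 39 40

Square k = 1,…,20 (k and 41−k give the same square):
1²=1, 2²=4, 3²=9, 4²=16, 5²=25, 6²=36, 7²≡8, 8²≡23, 9²≡40, 10²≡18, 11²≡39, 12²≡21, 13²≡5, 14²≡32, 15²≡20, 16²≡10, 17²≡2, 18²≡37, 19²≡33, 20²≡31 (mod 41).
So the quadratic residues mod 41 are {1, 2, 4, 5, 8, 9, 10, 16, 18, 20, 21, 23, 25, 31, 32, 33, 36, 37, 39, 40}.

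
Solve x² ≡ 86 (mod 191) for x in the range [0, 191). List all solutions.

75, 116

Since 191 ≡ 3 (mod 4), a square root of 86 is 86^((191+1)/4) = 86^48 mod 191.
Repeated squaring: 86^2≡138, 86^4≡135, 86^8≡80, 86^16≡97, 86^32≡50 (mod 191).
86^48 = 86^(32+16) ≡ 75 (mod 191).
Check: 75² = 5625 ≡ 86 (mod 191). The two roots are 75 and 116.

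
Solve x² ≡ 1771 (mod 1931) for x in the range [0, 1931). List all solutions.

Since 1931 ≡ 3 (mod 4), a square root of 1771 is 1771^((1931+1)/4) = 1771^483 mod 1931.
Repeated squaring: 1771^2≡497, 1771^4≡1772, 1771^8≡178, 1771^16≡788, 1771^32≡1093, 1771^64≡1291, 1771^128≡228, 1771^256≡1778 (mod 1931).
1771^483 = 1771^(256+128+64+32+2+1) ≡ 419 (mod 1931).
Check: 419² = 175561 ≡ 1771 (mod 1931). The two roots are 419 and 1512.

419, 1512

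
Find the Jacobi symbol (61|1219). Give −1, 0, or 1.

Reciprocity: 61 ≡ 1 and 1219 ≡ 3 (mod 4), so (61/1219) = +(1219/61).
Reduce top mod 61: now compute (60/61).
Pull out 2^2: since 61 ≡ 5 (mod 8), (2/61) = -1, so (2/61)^2 = +1.
Reciprocity: 15 ≡ 3 and 61 ≡ 1 (mod 4), so (15/61) = +(61/15).
Reduce top mod 15: now compute (1/15).
Reached (1/15) = 1. Collecting the sign flips along the way, the symbol is +1.

1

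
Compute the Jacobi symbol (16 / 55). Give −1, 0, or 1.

Pull out 2^4: since 55 ≡ 7 (mod 8), (2/55) = +1, so (2/55)^4 = +1.
Reached (1/55) = 1. Collecting the sign flips along the way, the symbol is +1.

1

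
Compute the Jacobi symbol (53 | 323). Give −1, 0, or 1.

-1

Reciprocity: 53 ≡ 1 and 323 ≡ 3 (mod 4), so (53/323) = +(323/53).
Reduce top mod 53: now compute (5/53).
Reciprocity: 5 ≡ 1 and 53 ≡ 1 (mod 4), so (5/53) = +(53/5).
Reduce top mod 5: now compute (3/5).
Reciprocity: 3 ≡ 3 and 5 ≡ 1 (mod 4), so (3/5) = +(5/3).
Reduce top mod 3: now compute (2/3).
Pull out 2: since 3 ≡ 3 (mod 8), (2/3) = -1.
Reached (1/3) = 1. Collecting the sign flips along the way, the symbol is -1.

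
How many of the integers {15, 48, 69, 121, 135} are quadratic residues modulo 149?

(15/149) = -1 → non-residue.
(48/149) = -1 → non-residue.
(69/149) = +1 → QR.
(121/149) = +1 → QR.
(135/149) = -1 → non-residue.
Total quadratic residues among the 5: 2.

2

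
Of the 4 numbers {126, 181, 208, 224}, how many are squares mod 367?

(126/367) = +1 → QR.
(181/367) = +1 → QR.
(208/367) = +1 → QR.
(224/367) = +1 → QR.
Total quadratic residues among the 4: 4.

4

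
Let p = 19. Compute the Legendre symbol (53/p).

Euler's criterion: (53/19) ≡ 15^9 (mod 19).
15^2 ≡ 16 (mod 19)
15^4 ≡ 9 (mod 19)
15^8 ≡ 5 (mod 19)
15^9 = 15^(8+1) ≡ 18 (mod 19).
Result is 18 ≡ −1, so (53/19) = −1.

-1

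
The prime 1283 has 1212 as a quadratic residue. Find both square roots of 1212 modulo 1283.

453, 830

Since 1283 ≡ 3 (mod 4), a square root of 1212 is 1212^((1283+1)/4) = 1212^321 mod 1283.
Repeated squaring: 1212^2≡1192, 1212^4≡583, 1212^8≡1177, 1212^16≡972, 1212^32≡496, 1212^64≡963, 1212^128≡1043, 1212^256≡1148 (mod 1283).
1212^321 = 1212^(256+64+1) ≡ 453 (mod 1283).
Check: 453² = 205209 ≡ 1212 (mod 1283). The two roots are 453 and 830.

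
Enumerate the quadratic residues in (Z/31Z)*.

Square k = 1,…,15 (k and 31−k give the same square):
1²=1, 2²=4, 3²=9, 4²=16, 5²=25, 6²≡5, 7²≡18, 8²≡2, 9²≡19, 10²≡7, 11²≡28, 12²≡20, 13²≡14, 14²≡10, 15²≡8 (mod 31).
So the quadratic residues mod 31 are {1, 2, 4, 5, 7, 8, 9, 10, 14, 16, 18, 19, 20, 25, 28}.

1,2,4,5,7,8,9,10,14,16,18,19,20,25,28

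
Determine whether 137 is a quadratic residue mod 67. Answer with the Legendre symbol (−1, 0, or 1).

-1

First reduce: 137 ≡ 3 (mod 67).
Reciprocity: 3 ≡ 3 and 67 ≡ 3 (mod 4), so (3/67) = −(67/3).
Reduce top mod 3: now compute (1/3).
Reached (1/3) = 1. Collecting the sign flips along the way, the symbol is -1.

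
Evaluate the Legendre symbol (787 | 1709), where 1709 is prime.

1

Reciprocity: 787 ≡ 3 and 1709 ≡ 1 (mod 4), so (787/1709) = +(1709/787).
Reduce top mod 787: now compute (135/787).
Reciprocity: 135 ≡ 3 and 787 ≡ 3 (mod 4), so (135/787) = −(787/135).
Reduce top mod 135: now compute (112/135).
Pull out 2^4: since 135 ≡ 7 (mod 8), (2/135) = +1, so (2/135)^4 = +1.
Reciprocity: 7 ≡ 3 and 135 ≡ 3 (mod 4), so (7/135) = −(135/7).
Reduce top mod 7: now compute (2/7).
Pull out 2: since 7 ≡ 7 (mod 8), (2/7) = +1.
Reached (1/7) = 1. Collecting the sign flips along the way, the symbol is +1.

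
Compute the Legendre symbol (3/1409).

-1

Reciprocity: 3 ≡ 3 and 1409 ≡ 1 (mod 4), so (3/1409) = +(1409/3).
Reduce top mod 3: now compute (2/3).
Pull out 2: since 3 ≡ 3 (mod 8), (2/3) = -1.
Reached (1/3) = 1. Collecting the sign flips along the way, the symbol is -1.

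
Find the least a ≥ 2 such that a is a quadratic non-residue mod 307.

(2/307) = −1, so 2 is the smallest positive non-residue mod 307.

2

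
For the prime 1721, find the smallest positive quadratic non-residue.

3

(2/1721) = +1, so 2 is a residue.
(3/1721) = −1, so 3 is the smallest positive non-residue mod 1721.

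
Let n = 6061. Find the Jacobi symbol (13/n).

Reciprocity: 13 ≡ 1 and 6061 ≡ 1 (mod 4), so (13/6061) = +(6061/13).
Reduce top mod 13: now compute (3/13).
Reciprocity: 3 ≡ 3 and 13 ≡ 1 (mod 4), so (3/13) = +(13/3).
Reduce top mod 3: now compute (1/3).
Reached (1/3) = 1. Collecting the sign flips along the way, the symbol is +1.

1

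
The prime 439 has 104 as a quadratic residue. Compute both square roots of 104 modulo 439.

Since 439 ≡ 3 (mod 4), a square root of 104 is 104^((439+1)/4) = 104^110 mod 439.
Repeated squaring: 104^2≡280, 104^4≡258, 104^8≡275, 104^16≡117, 104^32≡80, 104^64≡254 (mod 439).
104^110 = 104^(64+32+8+4+2) ≡ 338 (mod 439).
Check: 338² = 114244 ≡ 104 (mod 439). The two roots are 101 and 338.

101, 338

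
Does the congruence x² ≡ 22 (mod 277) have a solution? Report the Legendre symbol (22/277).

1

Pull out 2: since 277 ≡ 5 (mod 8), (2/277) = -1.
Reciprocity: 11 ≡ 3 and 277 ≡ 1 (mod 4), so (11/277) = +(277/11).
Reduce top mod 11: now compute (2/11).
Pull out 2: since 11 ≡ 3 (mod 8), (2/11) = -1.
Reached (1/11) = 1. Collecting the sign flips along the way, the symbol is +1.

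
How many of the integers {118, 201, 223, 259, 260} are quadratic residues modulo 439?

(118/439) = -1 → non-residue.
(201/439) = +1 → QR.
(223/439) = +1 → QR.
(259/439) = -1 → non-residue.
(260/439) = +1 → QR.
Total quadratic residues among the 5: 3.

3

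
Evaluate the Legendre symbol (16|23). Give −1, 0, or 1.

Euler's criterion: (16/23) ≡ 16^11 (mod 23).
16^2 ≡ 3 (mod 23)
16^4 ≡ 9 (mod 23)
16^8 ≡ 12 (mod 23)
16^11 = 16^(8+2+1) ≡ 1 (mod 23).
Result is 1, so (16/23) = 1.

1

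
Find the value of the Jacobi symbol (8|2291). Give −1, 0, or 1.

-1

Pull out 2^3: since 2291 ≡ 3 (mod 8), (2/2291) = -1, so (2/2291)^3 = -1.
Reached (1/2291) = 1. Collecting the sign flips along the way, the symbol is -1.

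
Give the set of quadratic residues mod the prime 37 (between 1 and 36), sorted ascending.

Square k = 1,…,18 (k and 37−k give the same square):
1²=1, 2²=4, 3²=9, 4²=16, 5²=25, 6²=36, 7²≡12, 8²≡27, 9²≡7, 10²≡26, 11²≡10, 12²≡33, 13²≡21, 14²≡11, 15²≡3, 16²≡34, 17²≡30, 18²≡28 (mod 37).
So the quadratic residues mod 37 are {1, 3, 4, 7, 9, 10, 11, 12, 16, 21, 25, 26, 27, 28, 30, 33, 34, 36}.

1, 3, 4, 7, 9, 10, 11, 12, 16, 21, 25, 26, 27, 28, 30, 33, 34, 36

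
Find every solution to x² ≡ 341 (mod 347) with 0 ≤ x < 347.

Since 347 ≡ 3 (mod 4), a square root of 341 is 341^((347+1)/4) = 341^87 mod 347.
Repeated squaring: 341^2≡36, 341^4≡255, 341^8≡136, 341^16≡105, 341^32≡268, 341^64≡342 (mod 347).
341^87 = 341^(64+16+4+2+1) ≡ 102 (mod 347).
Check: 102² = 10404 ≡ 341 (mod 347). The two roots are 102 and 245.

102, 245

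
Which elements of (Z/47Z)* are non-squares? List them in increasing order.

Square k = 1,…,23 (k and 47−k give the same square):
1²=1, 2²=4, 3²=9, 4²=16, 5²=25, 6²=36, 7²≡2, 8²≡17, 9²≡34, 10²≡6, 11²≡27, 12²≡3, 13²≡28, 14²≡8, 15²≡37, 16²≡21, 17²≡7, 18²≡42, 19²≡32, 20²≡24, 21²≡18, 22²≡14, 23²≡12 (mod 47).
The residues are {1, 2, 3, 4, 6, 7, 8, 9, 12, 14, 16, 17, 18, 21, 24, 25, 27, 28, 32, 34, 36, 37, 42}; the non-residues are the remaining 23 nonzero classes.

5 10 11 13 15 19 20 22 23 26 29 30 31 33 35 38 39 40 41 43 44 45 46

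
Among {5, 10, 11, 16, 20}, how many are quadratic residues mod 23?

(5/23) = -1 → non-residue.
(10/23) = -1 → non-residue.
(11/23) = -1 → non-residue.
(16/23) = +1 → QR.
(20/23) = -1 → non-residue.
Total quadratic residues among the 5: 1.

1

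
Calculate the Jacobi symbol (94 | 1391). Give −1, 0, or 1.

-1

Pull out 2: since 1391 ≡ 7 (mod 8), (2/1391) = +1.
Reciprocity: 47 ≡ 3 and 1391 ≡ 3 (mod 4), so (47/1391) = −(1391/47).
Reduce top mod 47: now compute (28/47).
Pull out 2^2: since 47 ≡ 7 (mod 8), (2/47) = +1, so (2/47)^2 = +1.
Reciprocity: 7 ≡ 3 and 47 ≡ 3 (mod 4), so (7/47) = −(47/7).
Reduce top mod 7: now compute (5/7).
Reciprocity: 5 ≡ 1 and 7 ≡ 3 (mod 4), so (5/7) = +(7/5).
Reduce top mod 5: now compute (2/5).
Pull out 2: since 5 ≡ 5 (mod 8), (2/5) = -1.
Reached (1/5) = 1. Collecting the sign flips along the way, the symbol is -1.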